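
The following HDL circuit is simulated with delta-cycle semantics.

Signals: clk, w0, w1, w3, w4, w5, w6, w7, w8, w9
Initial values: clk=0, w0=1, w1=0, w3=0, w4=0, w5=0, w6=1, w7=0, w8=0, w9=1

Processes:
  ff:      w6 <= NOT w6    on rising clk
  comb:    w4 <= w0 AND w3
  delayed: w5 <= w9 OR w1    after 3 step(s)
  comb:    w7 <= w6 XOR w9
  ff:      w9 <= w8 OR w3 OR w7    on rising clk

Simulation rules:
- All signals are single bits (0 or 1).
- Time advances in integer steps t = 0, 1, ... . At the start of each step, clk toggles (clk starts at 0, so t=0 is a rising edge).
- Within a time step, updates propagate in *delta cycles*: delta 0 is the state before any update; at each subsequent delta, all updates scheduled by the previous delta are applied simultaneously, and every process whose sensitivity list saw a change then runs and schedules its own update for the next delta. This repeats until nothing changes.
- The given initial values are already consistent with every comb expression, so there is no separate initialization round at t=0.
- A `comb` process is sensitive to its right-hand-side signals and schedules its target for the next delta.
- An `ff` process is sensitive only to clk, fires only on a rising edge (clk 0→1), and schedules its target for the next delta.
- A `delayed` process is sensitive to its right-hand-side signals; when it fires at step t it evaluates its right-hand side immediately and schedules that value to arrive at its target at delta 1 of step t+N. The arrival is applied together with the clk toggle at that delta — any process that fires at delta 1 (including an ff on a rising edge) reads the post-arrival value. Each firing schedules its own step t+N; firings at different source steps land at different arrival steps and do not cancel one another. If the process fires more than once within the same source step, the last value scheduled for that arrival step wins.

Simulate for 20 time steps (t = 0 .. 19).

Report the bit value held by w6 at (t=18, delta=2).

t0.Δ0 w0=1 w1=0 w3=0 w7=0 clk=0 w4=0 w8=0 w6=1 w5=0 w9=1
t0.Δ1 w0=1 w1=0 w3=0 w7=0 clk=1 w4=0 w8=0 w6=1 w5=0 w9=1
t0.Δ2 w0=1 w1=0 w3=0 w7=0 clk=1 w4=0 w8=0 w6=0 w5=0 w9=0
t1.Δ0 w0=1 w1=0 w3=0 w7=0 clk=1 w4=0 w8=0 w6=0 w5=0 w9=0
t1.Δ1 w0=1 w1=0 w3=0 w7=0 clk=0 w4=0 w8=0 w6=0 w5=0 w9=0
t2.Δ0 w0=1 w1=0 w3=0 w7=0 clk=0 w4=0 w8=0 w6=0 w5=0 w9=0
t2.Δ1 w0=1 w1=0 w3=0 w7=0 clk=1 w4=0 w8=0 w6=0 w5=0 w9=0
t2.Δ2 w0=1 w1=0 w3=0 w7=0 clk=1 w4=0 w8=0 w6=1 w5=0 w9=0
t2.Δ3 w0=1 w1=0 w3=0 w7=1 clk=1 w4=0 w8=0 w6=1 w5=0 w9=0
t3.Δ0 w0=1 w1=0 w3=0 w7=1 clk=1 w4=0 w8=0 w6=1 w5=0 w9=0
t3.Δ1 w0=1 w1=0 w3=0 w7=1 clk=0 w4=0 w8=0 w6=1 w5=0 w9=0
t4.Δ0 w0=1 w1=0 w3=0 w7=1 clk=0 w4=0 w8=0 w6=1 w5=0 w9=0
t4.Δ1 w0=1 w1=0 w3=0 w7=1 clk=1 w4=0 w8=0 w6=1 w5=0 w9=0
t4.Δ2 w0=1 w1=0 w3=0 w7=1 clk=1 w4=0 w8=0 w6=0 w5=0 w9=1
t5.Δ0 w0=1 w1=0 w3=0 w7=1 clk=1 w4=0 w8=0 w6=0 w5=0 w9=1
t5.Δ1 w0=1 w1=0 w3=0 w7=1 clk=0 w4=0 w8=0 w6=0 w5=0 w9=1
t6.Δ0 w0=1 w1=0 w3=0 w7=1 clk=0 w4=0 w8=0 w6=0 w5=0 w9=1
t6.Δ1 w0=1 w1=0 w3=0 w7=1 clk=1 w4=0 w8=0 w6=0 w5=0 w9=1
t6.Δ2 w0=1 w1=0 w3=0 w7=1 clk=1 w4=0 w8=0 w6=1 w5=0 w9=1
t6.Δ3 w0=1 w1=0 w3=0 w7=0 clk=1 w4=0 w8=0 w6=1 w5=0 w9=1
t7.Δ0 w0=1 w1=0 w3=0 w7=0 clk=1 w4=0 w8=0 w6=1 w5=0 w9=1
t7.Δ1 w0=1 w1=0 w3=0 w7=0 clk=0 w4=0 w8=0 w6=1 w5=1 w9=1
t8.Δ0 w0=1 w1=0 w3=0 w7=0 clk=0 w4=0 w8=0 w6=1 w5=1 w9=1
t8.Δ1 w0=1 w1=0 w3=0 w7=0 clk=1 w4=0 w8=0 w6=1 w5=1 w9=1
t8.Δ2 w0=1 w1=0 w3=0 w7=0 clk=1 w4=0 w8=0 w6=0 w5=1 w9=0
t9.Δ0 w0=1 w1=0 w3=0 w7=0 clk=1 w4=0 w8=0 w6=0 w5=1 w9=0
t9.Δ1 w0=1 w1=0 w3=0 w7=0 clk=0 w4=0 w8=0 w6=0 w5=1 w9=0
t10.Δ0 w0=1 w1=0 w3=0 w7=0 clk=0 w4=0 w8=0 w6=0 w5=1 w9=0
t10.Δ1 w0=1 w1=0 w3=0 w7=0 clk=1 w4=0 w8=0 w6=0 w5=1 w9=0
t10.Δ2 w0=1 w1=0 w3=0 w7=0 clk=1 w4=0 w8=0 w6=1 w5=1 w9=0
t10.Δ3 w0=1 w1=0 w3=0 w7=1 clk=1 w4=0 w8=0 w6=1 w5=1 w9=0
t11.Δ0 w0=1 w1=0 w3=0 w7=1 clk=1 w4=0 w8=0 w6=1 w5=1 w9=0
t11.Δ1 w0=1 w1=0 w3=0 w7=1 clk=0 w4=0 w8=0 w6=1 w5=0 w9=0
t12.Δ0 w0=1 w1=0 w3=0 w7=1 clk=0 w4=0 w8=0 w6=1 w5=0 w9=0
t12.Δ1 w0=1 w1=0 w3=0 w7=1 clk=1 w4=0 w8=0 w6=1 w5=0 w9=0
t12.Δ2 w0=1 w1=0 w3=0 w7=1 clk=1 w4=0 w8=0 w6=0 w5=0 w9=1
t13.Δ0 w0=1 w1=0 w3=0 w7=1 clk=1 w4=0 w8=0 w6=0 w5=0 w9=1
t13.Δ1 w0=1 w1=0 w3=0 w7=1 clk=0 w4=0 w8=0 w6=0 w5=0 w9=1
t14.Δ0 w0=1 w1=0 w3=0 w7=1 clk=0 w4=0 w8=0 w6=0 w5=0 w9=1
t14.Δ1 w0=1 w1=0 w3=0 w7=1 clk=1 w4=0 w8=0 w6=0 w5=0 w9=1
t14.Δ2 w0=1 w1=0 w3=0 w7=1 clk=1 w4=0 w8=0 w6=1 w5=0 w9=1
t14.Δ3 w0=1 w1=0 w3=0 w7=0 clk=1 w4=0 w8=0 w6=1 w5=0 w9=1
t15.Δ0 w0=1 w1=0 w3=0 w7=0 clk=1 w4=0 w8=0 w6=1 w5=0 w9=1
t15.Δ1 w0=1 w1=0 w3=0 w7=0 clk=0 w4=0 w8=0 w6=1 w5=1 w9=1
t16.Δ0 w0=1 w1=0 w3=0 w7=0 clk=0 w4=0 w8=0 w6=1 w5=1 w9=1
t16.Δ1 w0=1 w1=0 w3=0 w7=0 clk=1 w4=0 w8=0 w6=1 w5=1 w9=1
t16.Δ2 w0=1 w1=0 w3=0 w7=0 clk=1 w4=0 w8=0 w6=0 w5=1 w9=0
t17.Δ0 w0=1 w1=0 w3=0 w7=0 clk=1 w4=0 w8=0 w6=0 w5=1 w9=0
t17.Δ1 w0=1 w1=0 w3=0 w7=0 clk=0 w4=0 w8=0 w6=0 w5=1 w9=0
t18.Δ0 w0=1 w1=0 w3=0 w7=0 clk=0 w4=0 w8=0 w6=0 w5=1 w9=0
t18.Δ1 w0=1 w1=0 w3=0 w7=0 clk=1 w4=0 w8=0 w6=0 w5=1 w9=0
t18.Δ2 w0=1 w1=0 w3=0 w7=0 clk=1 w4=0 w8=0 w6=1 w5=1 w9=0
t18.Δ3 w0=1 w1=0 w3=0 w7=1 clk=1 w4=0 w8=0 w6=1 w5=1 w9=0
t19.Δ0 w0=1 w1=0 w3=0 w7=1 clk=1 w4=0 w8=0 w6=1 w5=1 w9=0
t19.Δ1 w0=1 w1=0 w3=0 w7=1 clk=0 w4=0 w8=0 w6=1 w5=0 w9=0

1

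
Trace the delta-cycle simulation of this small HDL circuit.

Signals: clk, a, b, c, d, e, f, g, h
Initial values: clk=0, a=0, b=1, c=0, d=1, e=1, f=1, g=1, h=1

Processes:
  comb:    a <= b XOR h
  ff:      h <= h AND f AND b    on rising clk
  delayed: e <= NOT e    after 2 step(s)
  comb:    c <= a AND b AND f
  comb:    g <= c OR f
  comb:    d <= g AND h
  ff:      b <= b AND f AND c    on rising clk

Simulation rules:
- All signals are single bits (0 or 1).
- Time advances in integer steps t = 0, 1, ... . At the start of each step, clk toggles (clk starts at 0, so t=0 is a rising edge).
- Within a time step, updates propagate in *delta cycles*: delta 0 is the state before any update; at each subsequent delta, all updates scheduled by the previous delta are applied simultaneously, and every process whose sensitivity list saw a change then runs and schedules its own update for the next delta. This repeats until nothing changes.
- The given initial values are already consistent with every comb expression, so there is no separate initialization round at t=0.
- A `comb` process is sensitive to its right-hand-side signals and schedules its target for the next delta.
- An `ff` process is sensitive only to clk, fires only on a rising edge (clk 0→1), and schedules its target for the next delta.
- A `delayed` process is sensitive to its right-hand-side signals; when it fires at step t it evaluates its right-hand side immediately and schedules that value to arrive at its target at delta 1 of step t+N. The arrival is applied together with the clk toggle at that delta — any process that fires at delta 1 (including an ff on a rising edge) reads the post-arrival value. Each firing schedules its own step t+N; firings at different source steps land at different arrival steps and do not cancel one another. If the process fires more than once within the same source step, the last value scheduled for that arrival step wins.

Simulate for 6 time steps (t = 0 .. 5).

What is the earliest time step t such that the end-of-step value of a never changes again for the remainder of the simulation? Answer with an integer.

t0.Δ0 b=1 a=0 g=1 h=1 c=0 f=1 d=1 clk=0 e=1
t0.Δ1 b=1 a=0 g=1 h=1 c=0 f=1 d=1 clk=1 e=1
t0.Δ2 b=0 a=0 g=1 h=1 c=0 f=1 d=1 clk=1 e=1
t0.Δ3 b=0 a=1 g=1 h=1 c=0 f=1 d=1 clk=1 e=1
t1.Δ0 b=0 a=1 g=1 h=1 c=0 f=1 d=1 clk=1 e=1
t1.Δ1 b=0 a=1 g=1 h=1 c=0 f=1 d=1 clk=0 e=1
t2.Δ0 b=0 a=1 g=1 h=1 c=0 f=1 d=1 clk=0 e=1
t2.Δ1 b=0 a=1 g=1 h=1 c=0 f=1 d=1 clk=1 e=1
t2.Δ2 b=0 a=1 g=1 h=0 c=0 f=1 d=1 clk=1 e=1
t2.Δ3 b=0 a=0 g=1 h=0 c=0 f=1 d=0 clk=1 e=1
t3.Δ0 b=0 a=0 g=1 h=0 c=0 f=1 d=0 clk=1 e=1
t3.Δ1 b=0 a=0 g=1 h=0 c=0 f=1 d=0 clk=0 e=1
t4.Δ0 b=0 a=0 g=1 h=0 c=0 f=1 d=0 clk=0 e=1
t4.Δ1 b=0 a=0 g=1 h=0 c=0 f=1 d=0 clk=1 e=1
t5.Δ0 b=0 a=0 g=1 h=0 c=0 f=1 d=0 clk=1 e=1
t5.Δ1 b=0 a=0 g=1 h=0 c=0 f=1 d=0 clk=0 e=1

2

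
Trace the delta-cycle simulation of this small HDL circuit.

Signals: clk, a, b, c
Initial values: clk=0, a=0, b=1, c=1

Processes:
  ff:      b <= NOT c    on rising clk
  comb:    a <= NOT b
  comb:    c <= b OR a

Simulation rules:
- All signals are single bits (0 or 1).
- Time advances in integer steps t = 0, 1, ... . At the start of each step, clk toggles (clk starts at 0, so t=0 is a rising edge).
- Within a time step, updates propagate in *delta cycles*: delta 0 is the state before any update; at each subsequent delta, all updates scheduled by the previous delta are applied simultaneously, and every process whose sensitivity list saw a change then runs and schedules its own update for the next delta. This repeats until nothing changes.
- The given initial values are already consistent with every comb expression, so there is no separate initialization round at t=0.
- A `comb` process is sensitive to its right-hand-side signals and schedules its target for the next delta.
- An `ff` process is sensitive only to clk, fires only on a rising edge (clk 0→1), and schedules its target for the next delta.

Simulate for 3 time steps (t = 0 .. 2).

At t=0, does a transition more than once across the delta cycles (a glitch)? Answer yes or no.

no

t=0 Δ0: a=0 clk=0 b=1 c=1
  Δ1: clk:0→1
  Δ2: b:1→0
  Δ3: a:0→1, c:1→0
  Δ4: c:0→1
  (4Δ to stable)
t=1 Δ0: a=1 clk=1 b=0 c=1
  Δ1: clk:1→0
  (1Δ to stable)
t=2 Δ0: a=1 clk=0 b=0 c=1
  Δ1: clk:0→1
  (1Δ to stable)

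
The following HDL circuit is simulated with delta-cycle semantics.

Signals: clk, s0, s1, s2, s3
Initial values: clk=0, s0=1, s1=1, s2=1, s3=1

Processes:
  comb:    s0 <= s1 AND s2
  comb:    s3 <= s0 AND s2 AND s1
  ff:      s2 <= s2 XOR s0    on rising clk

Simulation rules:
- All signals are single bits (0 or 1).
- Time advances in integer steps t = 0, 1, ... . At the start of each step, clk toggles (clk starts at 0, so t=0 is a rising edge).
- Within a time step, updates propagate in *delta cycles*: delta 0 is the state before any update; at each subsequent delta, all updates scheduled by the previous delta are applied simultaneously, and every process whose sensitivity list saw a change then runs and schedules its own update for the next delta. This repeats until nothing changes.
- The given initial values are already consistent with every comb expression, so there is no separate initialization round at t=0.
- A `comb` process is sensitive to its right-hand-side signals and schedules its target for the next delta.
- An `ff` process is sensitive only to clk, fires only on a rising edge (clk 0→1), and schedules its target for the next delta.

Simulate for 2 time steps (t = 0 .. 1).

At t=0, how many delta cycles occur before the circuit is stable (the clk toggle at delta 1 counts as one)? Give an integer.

[bits: clk,s0,s1,s3,s2]
t=0: Δ0=01111 Δ1=11111 Δ2=11110 Δ3=10100 | 3Δ
t=1: Δ0=10100 Δ1=00100 | 1Δ

3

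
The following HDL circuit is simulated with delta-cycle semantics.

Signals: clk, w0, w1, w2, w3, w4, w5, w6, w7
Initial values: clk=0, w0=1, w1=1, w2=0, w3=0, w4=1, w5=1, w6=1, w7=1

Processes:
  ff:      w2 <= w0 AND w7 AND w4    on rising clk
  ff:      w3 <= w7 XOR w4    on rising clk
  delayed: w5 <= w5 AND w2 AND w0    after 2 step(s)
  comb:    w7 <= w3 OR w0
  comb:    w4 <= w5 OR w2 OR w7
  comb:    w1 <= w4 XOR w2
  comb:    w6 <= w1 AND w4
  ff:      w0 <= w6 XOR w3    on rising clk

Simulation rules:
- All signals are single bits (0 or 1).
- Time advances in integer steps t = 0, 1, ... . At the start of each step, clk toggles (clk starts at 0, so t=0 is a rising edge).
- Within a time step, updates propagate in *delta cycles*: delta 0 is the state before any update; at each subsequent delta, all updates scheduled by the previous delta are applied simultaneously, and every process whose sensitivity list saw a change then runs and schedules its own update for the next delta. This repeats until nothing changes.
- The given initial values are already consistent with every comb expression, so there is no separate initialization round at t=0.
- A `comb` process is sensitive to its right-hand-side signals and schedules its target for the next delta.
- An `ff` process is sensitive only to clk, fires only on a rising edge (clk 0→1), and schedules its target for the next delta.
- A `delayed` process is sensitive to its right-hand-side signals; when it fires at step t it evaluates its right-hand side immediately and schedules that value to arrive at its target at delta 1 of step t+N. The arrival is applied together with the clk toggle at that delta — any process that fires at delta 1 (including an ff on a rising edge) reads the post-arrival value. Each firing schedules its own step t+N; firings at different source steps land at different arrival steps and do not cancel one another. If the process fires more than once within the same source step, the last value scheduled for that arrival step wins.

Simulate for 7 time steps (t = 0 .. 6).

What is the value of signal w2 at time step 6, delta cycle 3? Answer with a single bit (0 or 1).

0

[bits: w7,clk,w1,w5,w3,w2,w6,w4,w0]
t=0: Δ0=101100111 Δ1=111100111 Δ2=111101111 Δ3=110101111 Δ4=110101011 | 4Δ
t=1: Δ0=110101011 Δ1=100101011 | 1Δ
t=2: Δ0=100101011 Δ1=110101011 Δ2=110101010 Δ3=010101010 | 3Δ
t=3: Δ0=010101010 Δ1=000101010 | 1Δ
t=4: Δ0=000101010 Δ1=010001010 Δ2=010010010 Δ3=111010000 Δ4=110010010 Δ5=111010010 Δ6=111010110 | 6Δ
t=5: Δ0=111010110 Δ1=101010110 | 1Δ
t=6: Δ0=101010110 Δ1=111010110 Δ2=111000110 Δ3=011000110 Δ4=011000100 Δ5=010000000 | 5Δ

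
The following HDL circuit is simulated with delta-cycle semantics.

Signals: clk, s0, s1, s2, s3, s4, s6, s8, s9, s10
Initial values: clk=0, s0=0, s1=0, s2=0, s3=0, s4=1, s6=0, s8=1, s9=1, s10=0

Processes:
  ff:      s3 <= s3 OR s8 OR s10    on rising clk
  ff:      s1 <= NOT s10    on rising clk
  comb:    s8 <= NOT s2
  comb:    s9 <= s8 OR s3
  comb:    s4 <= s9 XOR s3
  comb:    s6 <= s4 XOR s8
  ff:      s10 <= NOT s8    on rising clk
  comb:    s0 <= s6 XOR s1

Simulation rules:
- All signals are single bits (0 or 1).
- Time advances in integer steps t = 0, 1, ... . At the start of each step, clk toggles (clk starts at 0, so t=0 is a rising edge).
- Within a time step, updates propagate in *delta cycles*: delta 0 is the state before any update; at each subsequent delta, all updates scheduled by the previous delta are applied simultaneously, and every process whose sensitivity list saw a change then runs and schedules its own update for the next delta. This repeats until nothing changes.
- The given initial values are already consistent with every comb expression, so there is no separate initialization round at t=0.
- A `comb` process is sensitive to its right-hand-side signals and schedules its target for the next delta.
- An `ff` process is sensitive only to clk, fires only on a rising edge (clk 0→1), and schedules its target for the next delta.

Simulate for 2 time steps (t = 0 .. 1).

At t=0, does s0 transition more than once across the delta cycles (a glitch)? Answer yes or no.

t0.Δ0 clk=0 s1=0 s0=0 s3=0 s2=0 s10=0 s6=0 s4=1 s9=1 s8=1
t0.Δ1 clk=1 s1=0 s0=0 s3=0 s2=0 s10=0 s6=0 s4=1 s9=1 s8=1
t0.Δ2 clk=1 s1=1 s0=0 s3=1 s2=0 s10=0 s6=0 s4=1 s9=1 s8=1
t0.Δ3 clk=1 s1=1 s0=1 s3=1 s2=0 s10=0 s6=0 s4=0 s9=1 s8=1
t0.Δ4 clk=1 s1=1 s0=1 s3=1 s2=0 s10=0 s6=1 s4=0 s9=1 s8=1
t0.Δ5 clk=1 s1=1 s0=0 s3=1 s2=0 s10=0 s6=1 s4=0 s9=1 s8=1
t1.Δ0 clk=1 s1=1 s0=0 s3=1 s2=0 s10=0 s6=1 s4=0 s9=1 s8=1
t1.Δ1 clk=0 s1=1 s0=0 s3=1 s2=0 s10=0 s6=1 s4=0 s9=1 s8=1

yes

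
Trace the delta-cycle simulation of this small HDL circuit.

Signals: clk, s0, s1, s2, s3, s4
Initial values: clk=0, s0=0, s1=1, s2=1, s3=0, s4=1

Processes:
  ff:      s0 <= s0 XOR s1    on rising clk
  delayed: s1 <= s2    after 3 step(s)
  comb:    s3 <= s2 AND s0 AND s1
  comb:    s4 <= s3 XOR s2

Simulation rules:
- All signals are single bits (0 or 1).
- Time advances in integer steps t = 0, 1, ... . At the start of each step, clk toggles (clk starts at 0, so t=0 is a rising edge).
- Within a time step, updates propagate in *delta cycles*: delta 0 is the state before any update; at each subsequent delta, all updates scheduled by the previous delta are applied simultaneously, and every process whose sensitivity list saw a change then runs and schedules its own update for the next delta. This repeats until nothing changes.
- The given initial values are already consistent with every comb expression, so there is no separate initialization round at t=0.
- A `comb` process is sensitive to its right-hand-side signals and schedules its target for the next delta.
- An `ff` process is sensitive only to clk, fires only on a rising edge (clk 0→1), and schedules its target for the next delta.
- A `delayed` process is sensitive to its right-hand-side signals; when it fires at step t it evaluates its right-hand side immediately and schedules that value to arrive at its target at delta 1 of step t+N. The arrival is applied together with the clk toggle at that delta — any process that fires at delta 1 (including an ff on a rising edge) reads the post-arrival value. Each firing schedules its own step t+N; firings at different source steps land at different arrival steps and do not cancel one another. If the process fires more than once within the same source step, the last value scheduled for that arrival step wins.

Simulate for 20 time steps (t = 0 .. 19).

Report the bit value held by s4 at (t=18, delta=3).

0

[bits: s3,s4,clk,s2,s0,s1]
t=0: Δ0=010101 Δ1=011101 Δ2=011111 Δ3=111111 Δ4=101111 | 4Δ
t=1: Δ0=101111 Δ1=100111 | 1Δ
t=2: Δ0=100111 Δ1=101111 Δ2=101101 Δ3=001101 Δ4=011101 | 4Δ
t=3: Δ0=011101 Δ1=010101 | 1Δ
t=4: Δ0=010101 Δ1=011101 Δ2=011111 Δ3=111111 Δ4=101111 | 4Δ
t=5: Δ0=101111 Δ1=100111 | 1Δ
t=6: Δ0=100111 Δ1=101111 Δ2=101101 Δ3=001101 Δ4=011101 | 4Δ
t=7: Δ0=011101 Δ1=010101 | 1Δ
t=8: Δ0=010101 Δ1=011101 Δ2=011111 Δ3=111111 Δ4=101111 | 4Δ
t=9: Δ0=101111 Δ1=100111 | 1Δ
t=10: Δ0=100111 Δ1=101111 Δ2=101101 Δ3=001101 Δ4=011101 | 4Δ
t=11: Δ0=011101 Δ1=010101 | 1Δ
t=12: Δ0=010101 Δ1=011101 Δ2=011111 Δ3=111111 Δ4=101111 | 4Δ
t=13: Δ0=101111 Δ1=100111 | 1Δ
t=14: Δ0=100111 Δ1=101111 Δ2=101101 Δ3=001101 Δ4=011101 | 4Δ
t=15: Δ0=011101 Δ1=010101 | 1Δ
t=16: Δ0=010101 Δ1=011101 Δ2=011111 Δ3=111111 Δ4=101111 | 4Δ
t=17: Δ0=101111 Δ1=100111 | 1Δ
t=18: Δ0=100111 Δ1=101111 Δ2=101101 Δ3=001101 Δ4=011101 | 4Δ
t=19: Δ0=011101 Δ1=010101 | 1Δ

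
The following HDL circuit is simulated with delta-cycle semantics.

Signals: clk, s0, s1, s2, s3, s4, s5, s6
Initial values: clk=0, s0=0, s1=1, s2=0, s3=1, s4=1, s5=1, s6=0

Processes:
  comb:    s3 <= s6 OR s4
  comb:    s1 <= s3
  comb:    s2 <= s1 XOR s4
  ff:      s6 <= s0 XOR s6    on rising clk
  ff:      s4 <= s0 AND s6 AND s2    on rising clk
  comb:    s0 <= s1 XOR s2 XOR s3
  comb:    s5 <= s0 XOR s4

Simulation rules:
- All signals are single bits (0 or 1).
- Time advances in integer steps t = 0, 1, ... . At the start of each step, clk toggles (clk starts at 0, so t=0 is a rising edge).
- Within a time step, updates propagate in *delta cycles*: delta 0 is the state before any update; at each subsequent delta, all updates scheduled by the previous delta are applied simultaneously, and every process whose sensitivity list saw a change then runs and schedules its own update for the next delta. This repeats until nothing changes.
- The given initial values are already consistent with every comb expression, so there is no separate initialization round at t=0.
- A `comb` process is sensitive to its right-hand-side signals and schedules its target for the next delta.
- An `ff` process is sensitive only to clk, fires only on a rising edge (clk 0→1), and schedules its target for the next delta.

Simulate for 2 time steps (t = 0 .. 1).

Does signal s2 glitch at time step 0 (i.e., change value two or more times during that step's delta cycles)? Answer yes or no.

t=0 Δ0: s4=1 s6=0 clk=0 s1=1 s3=1 s5=1 s2=0 s0=0
  Δ1: clk:0→1
  Δ2: s4:1→0
  Δ3: s3:1→0, s5:1→0, s2:0→1
  Δ4: s1:1→0
  Δ5: s2:1→0, s0:0→1
  Δ6: s5:0→1, s0:1→0
  Δ7: s5:1→0
  (7Δ to stable)
t=1 Δ0: s4=0 s6=0 clk=1 s1=0 s3=0 s5=0 s2=0 s0=0
  Δ1: clk:1→0
  (1Δ to stable)

yes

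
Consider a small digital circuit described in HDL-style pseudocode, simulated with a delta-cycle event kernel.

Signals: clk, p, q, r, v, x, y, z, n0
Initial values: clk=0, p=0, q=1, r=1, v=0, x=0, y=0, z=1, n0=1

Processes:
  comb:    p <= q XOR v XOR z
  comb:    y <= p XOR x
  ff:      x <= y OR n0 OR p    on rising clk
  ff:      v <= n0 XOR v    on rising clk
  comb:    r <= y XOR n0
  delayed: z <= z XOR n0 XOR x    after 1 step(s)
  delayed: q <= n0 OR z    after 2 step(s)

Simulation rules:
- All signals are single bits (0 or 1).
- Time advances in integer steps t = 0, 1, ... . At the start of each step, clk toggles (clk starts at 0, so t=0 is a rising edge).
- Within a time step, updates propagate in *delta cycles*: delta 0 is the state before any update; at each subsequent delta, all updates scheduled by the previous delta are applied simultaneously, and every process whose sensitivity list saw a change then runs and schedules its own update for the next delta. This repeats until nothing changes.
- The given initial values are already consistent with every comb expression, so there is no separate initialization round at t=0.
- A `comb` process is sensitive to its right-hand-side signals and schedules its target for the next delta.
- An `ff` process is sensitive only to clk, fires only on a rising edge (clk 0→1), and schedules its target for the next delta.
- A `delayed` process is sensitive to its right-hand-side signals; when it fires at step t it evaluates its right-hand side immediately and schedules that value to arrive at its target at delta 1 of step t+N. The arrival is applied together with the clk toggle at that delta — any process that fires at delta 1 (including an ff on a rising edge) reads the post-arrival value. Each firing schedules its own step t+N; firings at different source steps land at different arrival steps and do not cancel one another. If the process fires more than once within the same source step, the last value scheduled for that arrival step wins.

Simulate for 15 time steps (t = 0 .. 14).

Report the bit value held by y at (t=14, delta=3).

0

t=0 Δ0: y=0 r=1 x=0 clk=0 z=1 n0=1 p=0 v=0 q=1
  Δ1: clk:0→1
  Δ2: x:0→1, v:0→1
  Δ3: y:0→1, p:0→1
  Δ4: y:1→0, r:1→0
  Δ5: r:0→1
  (5Δ to stable)
t=1 Δ0: y=0 r=1 x=1 clk=1 z=1 n0=1 p=1 v=1 q=1
  Δ1: clk:1→0
  (1Δ to stable)
t=2 Δ0: y=0 r=1 x=1 clk=0 z=1 n0=1 p=1 v=1 q=1
  Δ1: clk:0→1
  Δ2: v:1→0
  Δ3: p:1→0
  Δ4: y:0→1
  Δ5: r:1→0
  (5Δ to stable)
t=3 Δ0: y=1 r=0 x=1 clk=1 z=1 n0=1 p=0 v=0 q=1
  Δ1: clk:1→0
  (1Δ to stable)
t=4 Δ0: y=1 r=0 x=1 clk=0 z=1 n0=1 p=0 v=0 q=1
  Δ1: clk:0→1
  Δ2: v:0→1
  Δ3: p:0→1
  Δ4: y:1→0
  Δ5: r:0→1
  (5Δ to stable)
t=5 Δ0: y=0 r=1 x=1 clk=1 z=1 n0=1 p=1 v=1 q=1
  Δ1: clk:1→0
  (1Δ to stable)
t=6 Δ0: y=0 r=1 x=1 clk=0 z=1 n0=1 p=1 v=1 q=1
  Δ1: clk:0→1
  Δ2: v:1→0
  Δ3: p:1→0
  Δ4: y:0→1
  Δ5: r:1→0
  (5Δ to stable)
t=7 Δ0: y=1 r=0 x=1 clk=1 z=1 n0=1 p=0 v=0 q=1
  Δ1: clk:1→0
  (1Δ to stable)
t=8 Δ0: y=1 r=0 x=1 clk=0 z=1 n0=1 p=0 v=0 q=1
  Δ1: clk:0→1
  Δ2: v:0→1
  Δ3: p:0→1
  Δ4: y:1→0
  Δ5: r:0→1
  (5Δ to stable)
t=9 Δ0: y=0 r=1 x=1 clk=1 z=1 n0=1 p=1 v=1 q=1
  Δ1: clk:1→0
  (1Δ to stable)
t=10 Δ0: y=0 r=1 x=1 clk=0 z=1 n0=1 p=1 v=1 q=1
  Δ1: clk:0→1
  Δ2: v:1→0
  Δ3: p:1→0
  Δ4: y:0→1
  Δ5: r:1→0
  (5Δ to stable)
t=11 Δ0: y=1 r=0 x=1 clk=1 z=1 n0=1 p=0 v=0 q=1
  Δ1: clk:1→0
  (1Δ to stable)
t=12 Δ0: y=1 r=0 x=1 clk=0 z=1 n0=1 p=0 v=0 q=1
  Δ1: clk:0→1
  Δ2: v:0→1
  Δ3: p:0→1
  Δ4: y:1→0
  Δ5: r:0→1
  (5Δ to stable)
t=13 Δ0: y=0 r=1 x=1 clk=1 z=1 n0=1 p=1 v=1 q=1
  Δ1: clk:1→0
  (1Δ to stable)
t=14 Δ0: y=0 r=1 x=1 clk=0 z=1 n0=1 p=1 v=1 q=1
  Δ1: clk:0→1
  Δ2: v:1→0
  Δ3: p:1→0
  Δ4: y:0→1
  Δ5: r:1→0
  (5Δ to stable)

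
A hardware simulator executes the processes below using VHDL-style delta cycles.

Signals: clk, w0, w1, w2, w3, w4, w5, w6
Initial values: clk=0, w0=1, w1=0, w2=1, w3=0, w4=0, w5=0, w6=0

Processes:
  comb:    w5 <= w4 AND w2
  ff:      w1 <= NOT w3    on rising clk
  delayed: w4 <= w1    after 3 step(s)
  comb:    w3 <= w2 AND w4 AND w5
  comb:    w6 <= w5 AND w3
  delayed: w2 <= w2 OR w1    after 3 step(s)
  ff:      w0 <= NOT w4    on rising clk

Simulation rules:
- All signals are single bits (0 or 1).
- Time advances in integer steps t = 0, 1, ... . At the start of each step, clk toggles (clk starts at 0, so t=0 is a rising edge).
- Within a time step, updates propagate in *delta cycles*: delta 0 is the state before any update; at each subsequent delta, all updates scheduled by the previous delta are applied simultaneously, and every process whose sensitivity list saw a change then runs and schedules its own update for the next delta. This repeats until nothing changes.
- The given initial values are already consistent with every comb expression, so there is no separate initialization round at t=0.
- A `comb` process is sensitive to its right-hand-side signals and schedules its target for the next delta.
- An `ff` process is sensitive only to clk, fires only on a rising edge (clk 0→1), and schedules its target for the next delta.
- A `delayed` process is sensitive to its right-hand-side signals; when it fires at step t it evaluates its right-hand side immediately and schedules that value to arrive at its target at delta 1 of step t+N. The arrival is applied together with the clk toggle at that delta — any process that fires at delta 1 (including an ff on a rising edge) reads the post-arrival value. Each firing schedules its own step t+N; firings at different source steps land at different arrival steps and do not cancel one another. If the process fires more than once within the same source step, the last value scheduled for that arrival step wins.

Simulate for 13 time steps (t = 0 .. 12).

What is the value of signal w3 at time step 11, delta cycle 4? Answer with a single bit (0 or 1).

t0.Δ0 w6=0 w4=0 clk=0 w2=1 w3=0 w0=1 w1=0 w5=0
t0.Δ1 w6=0 w4=0 clk=1 w2=1 w3=0 w0=1 w1=0 w5=0
t0.Δ2 w6=0 w4=0 clk=1 w2=1 w3=0 w0=1 w1=1 w5=0
t1.Δ0 w6=0 w4=0 clk=1 w2=1 w3=0 w0=1 w1=1 w5=0
t1.Δ1 w6=0 w4=0 clk=0 w2=1 w3=0 w0=1 w1=1 w5=0
t2.Δ0 w6=0 w4=0 clk=0 w2=1 w3=0 w0=1 w1=1 w5=0
t2.Δ1 w6=0 w4=0 clk=1 w2=1 w3=0 w0=1 w1=1 w5=0
t3.Δ0 w6=0 w4=0 clk=1 w2=1 w3=0 w0=1 w1=1 w5=0
t3.Δ1 w6=0 w4=1 clk=0 w2=1 w3=0 w0=1 w1=1 w5=0
t3.Δ2 w6=0 w4=1 clk=0 w2=1 w3=0 w0=1 w1=1 w5=1
t3.Δ3 w6=0 w4=1 clk=0 w2=1 w3=1 w0=1 w1=1 w5=1
t3.Δ4 w6=1 w4=1 clk=0 w2=1 w3=1 w0=1 w1=1 w5=1
t4.Δ0 w6=1 w4=1 clk=0 w2=1 w3=1 w0=1 w1=1 w5=1
t4.Δ1 w6=1 w4=1 clk=1 w2=1 w3=1 w0=1 w1=1 w5=1
t4.Δ2 w6=1 w4=1 clk=1 w2=1 w3=1 w0=0 w1=0 w5=1
t5.Δ0 w6=1 w4=1 clk=1 w2=1 w3=1 w0=0 w1=0 w5=1
t5.Δ1 w6=1 w4=1 clk=0 w2=1 w3=1 w0=0 w1=0 w5=1
t6.Δ0 w6=1 w4=1 clk=0 w2=1 w3=1 w0=0 w1=0 w5=1
t6.Δ1 w6=1 w4=1 clk=1 w2=1 w3=1 w0=0 w1=0 w5=1
t7.Δ0 w6=1 w4=1 clk=1 w2=1 w3=1 w0=0 w1=0 w5=1
t7.Δ1 w6=1 w4=0 clk=0 w2=1 w3=1 w0=0 w1=0 w5=1
t7.Δ2 w6=1 w4=0 clk=0 w2=1 w3=0 w0=0 w1=0 w5=0
t7.Δ3 w6=0 w4=0 clk=0 w2=1 w3=0 w0=0 w1=0 w5=0
t8.Δ0 w6=0 w4=0 clk=0 w2=1 w3=0 w0=0 w1=0 w5=0
t8.Δ1 w6=0 w4=0 clk=1 w2=1 w3=0 w0=0 w1=0 w5=0
t8.Δ2 w6=0 w4=0 clk=1 w2=1 w3=0 w0=1 w1=1 w5=0
t9.Δ0 w6=0 w4=0 clk=1 w2=1 w3=0 w0=1 w1=1 w5=0
t9.Δ1 w6=0 w4=0 clk=0 w2=1 w3=0 w0=1 w1=1 w5=0
t10.Δ0 w6=0 w4=0 clk=0 w2=1 w3=0 w0=1 w1=1 w5=0
t10.Δ1 w6=0 w4=0 clk=1 w2=1 w3=0 w0=1 w1=1 w5=0
t11.Δ0 w6=0 w4=0 clk=1 w2=1 w3=0 w0=1 w1=1 w5=0
t11.Δ1 w6=0 w4=1 clk=0 w2=1 w3=0 w0=1 w1=1 w5=0
t11.Δ2 w6=0 w4=1 clk=0 w2=1 w3=0 w0=1 w1=1 w5=1
t11.Δ3 w6=0 w4=1 clk=0 w2=1 w3=1 w0=1 w1=1 w5=1
t11.Δ4 w6=1 w4=1 clk=0 w2=1 w3=1 w0=1 w1=1 w5=1
t12.Δ0 w6=1 w4=1 clk=0 w2=1 w3=1 w0=1 w1=1 w5=1
t12.Δ1 w6=1 w4=1 clk=1 w2=1 w3=1 w0=1 w1=1 w5=1
t12.Δ2 w6=1 w4=1 clk=1 w2=1 w3=1 w0=0 w1=0 w5=1

1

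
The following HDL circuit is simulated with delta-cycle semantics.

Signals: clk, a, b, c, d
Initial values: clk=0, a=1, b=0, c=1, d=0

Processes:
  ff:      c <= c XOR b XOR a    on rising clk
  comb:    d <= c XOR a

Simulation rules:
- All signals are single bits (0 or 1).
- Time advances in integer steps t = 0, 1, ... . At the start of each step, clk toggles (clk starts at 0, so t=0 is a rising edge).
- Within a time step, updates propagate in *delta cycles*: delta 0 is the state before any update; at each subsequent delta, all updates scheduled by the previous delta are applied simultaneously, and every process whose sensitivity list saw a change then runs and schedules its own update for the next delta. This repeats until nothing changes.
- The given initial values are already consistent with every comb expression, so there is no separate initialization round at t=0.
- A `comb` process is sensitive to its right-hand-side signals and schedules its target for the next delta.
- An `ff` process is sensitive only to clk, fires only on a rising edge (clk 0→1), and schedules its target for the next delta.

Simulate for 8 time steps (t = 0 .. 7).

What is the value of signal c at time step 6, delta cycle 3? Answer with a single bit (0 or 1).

t0.Δ0 b=0 clk=0 d=0 c=1 a=1
t0.Δ1 b=0 clk=1 d=0 c=1 a=1
t0.Δ2 b=0 clk=1 d=0 c=0 a=1
t0.Δ3 b=0 clk=1 d=1 c=0 a=1
t1.Δ0 b=0 clk=1 d=1 c=0 a=1
t1.Δ1 b=0 clk=0 d=1 c=0 a=1
t2.Δ0 b=0 clk=0 d=1 c=0 a=1
t2.Δ1 b=0 clk=1 d=1 c=0 a=1
t2.Δ2 b=0 clk=1 d=1 c=1 a=1
t2.Δ3 b=0 clk=1 d=0 c=1 a=1
t3.Δ0 b=0 clk=1 d=0 c=1 a=1
t3.Δ1 b=0 clk=0 d=0 c=1 a=1
t4.Δ0 b=0 clk=0 d=0 c=1 a=1
t4.Δ1 b=0 clk=1 d=0 c=1 a=1
t4.Δ2 b=0 clk=1 d=0 c=0 a=1
t4.Δ3 b=0 clk=1 d=1 c=0 a=1
t5.Δ0 b=0 clk=1 d=1 c=0 a=1
t5.Δ1 b=0 clk=0 d=1 c=0 a=1
t6.Δ0 b=0 clk=0 d=1 c=0 a=1
t6.Δ1 b=0 clk=1 d=1 c=0 a=1
t6.Δ2 b=0 clk=1 d=1 c=1 a=1
t6.Δ3 b=0 clk=1 d=0 c=1 a=1
t7.Δ0 b=0 clk=1 d=0 c=1 a=1
t7.Δ1 b=0 clk=0 d=0 c=1 a=1

1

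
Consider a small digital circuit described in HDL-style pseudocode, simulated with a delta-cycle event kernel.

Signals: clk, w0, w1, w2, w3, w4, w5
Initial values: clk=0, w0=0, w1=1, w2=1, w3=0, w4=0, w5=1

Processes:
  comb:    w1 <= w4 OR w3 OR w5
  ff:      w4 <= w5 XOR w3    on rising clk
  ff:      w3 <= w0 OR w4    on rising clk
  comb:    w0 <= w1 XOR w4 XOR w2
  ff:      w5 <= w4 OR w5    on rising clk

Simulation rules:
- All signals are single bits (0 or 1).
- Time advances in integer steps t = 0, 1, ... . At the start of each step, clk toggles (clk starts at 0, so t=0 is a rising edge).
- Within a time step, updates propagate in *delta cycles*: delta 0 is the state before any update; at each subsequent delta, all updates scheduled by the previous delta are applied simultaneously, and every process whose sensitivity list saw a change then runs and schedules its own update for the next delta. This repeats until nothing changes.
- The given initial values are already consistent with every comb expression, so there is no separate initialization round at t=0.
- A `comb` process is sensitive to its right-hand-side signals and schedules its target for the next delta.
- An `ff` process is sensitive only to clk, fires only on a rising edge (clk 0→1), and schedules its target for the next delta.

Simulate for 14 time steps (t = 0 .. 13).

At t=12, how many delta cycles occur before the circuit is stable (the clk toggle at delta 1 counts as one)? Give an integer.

3

t=0 Δ0: w5=1 w3=0 w0=0 w2=1 w4=0 clk=0 w1=1
  Δ1: clk:0→1
  Δ2: w4:0→1
  Δ3: w0:0→1
  (3Δ to stable)
t=1 Δ0: w5=1 w3=0 w0=1 w2=1 w4=1 clk=1 w1=1
  Δ1: clk:1→0
  (1Δ to stable)
t=2 Δ0: w5=1 w3=0 w0=1 w2=1 w4=1 clk=0 w1=1
  Δ1: clk:0→1
  Δ2: w3:0→1
  (2Δ to stable)
t=3 Δ0: w5=1 w3=1 w0=1 w2=1 w4=1 clk=1 w1=1
  Δ1: clk:1→0
  (1Δ to stable)
t=4 Δ0: w5=1 w3=1 w0=1 w2=1 w4=1 clk=0 w1=1
  Δ1: clk:0→1
  Δ2: w4:1→0
  Δ3: w0:1→0
  (3Δ to stable)
t=5 Δ0: w5=1 w3=1 w0=0 w2=1 w4=0 clk=1 w1=1
  Δ1: clk:1→0
  (1Δ to stable)
t=6 Δ0: w5=1 w3=1 w0=0 w2=1 w4=0 clk=0 w1=1
  Δ1: clk:0→1
  Δ2: w3:1→0
  (2Δ to stable)
t=7 Δ0: w5=1 w3=0 w0=0 w2=1 w4=0 clk=1 w1=1
  Δ1: clk:1→0
  (1Δ to stable)
t=8 Δ0: w5=1 w3=0 w0=0 w2=1 w4=0 clk=0 w1=1
  Δ1: clk:0→1
  Δ2: w4:0→1
  Δ3: w0:0→1
  (3Δ to stable)
t=9 Δ0: w5=1 w3=0 w0=1 w2=1 w4=1 clk=1 w1=1
  Δ1: clk:1→0
  (1Δ to stable)
t=10 Δ0: w5=1 w3=0 w0=1 w2=1 w4=1 clk=0 w1=1
  Δ1: clk:0→1
  Δ2: w3:0→1
  (2Δ to stable)
t=11 Δ0: w5=1 w3=1 w0=1 w2=1 w4=1 clk=1 w1=1
  Δ1: clk:1→0
  (1Δ to stable)
t=12 Δ0: w5=1 w3=1 w0=1 w2=1 w4=1 clk=0 w1=1
  Δ1: clk:0→1
  Δ2: w4:1→0
  Δ3: w0:1→0
  (3Δ to stable)
t=13 Δ0: w5=1 w3=1 w0=0 w2=1 w4=0 clk=1 w1=1
  Δ1: clk:1→0
  (1Δ to stable)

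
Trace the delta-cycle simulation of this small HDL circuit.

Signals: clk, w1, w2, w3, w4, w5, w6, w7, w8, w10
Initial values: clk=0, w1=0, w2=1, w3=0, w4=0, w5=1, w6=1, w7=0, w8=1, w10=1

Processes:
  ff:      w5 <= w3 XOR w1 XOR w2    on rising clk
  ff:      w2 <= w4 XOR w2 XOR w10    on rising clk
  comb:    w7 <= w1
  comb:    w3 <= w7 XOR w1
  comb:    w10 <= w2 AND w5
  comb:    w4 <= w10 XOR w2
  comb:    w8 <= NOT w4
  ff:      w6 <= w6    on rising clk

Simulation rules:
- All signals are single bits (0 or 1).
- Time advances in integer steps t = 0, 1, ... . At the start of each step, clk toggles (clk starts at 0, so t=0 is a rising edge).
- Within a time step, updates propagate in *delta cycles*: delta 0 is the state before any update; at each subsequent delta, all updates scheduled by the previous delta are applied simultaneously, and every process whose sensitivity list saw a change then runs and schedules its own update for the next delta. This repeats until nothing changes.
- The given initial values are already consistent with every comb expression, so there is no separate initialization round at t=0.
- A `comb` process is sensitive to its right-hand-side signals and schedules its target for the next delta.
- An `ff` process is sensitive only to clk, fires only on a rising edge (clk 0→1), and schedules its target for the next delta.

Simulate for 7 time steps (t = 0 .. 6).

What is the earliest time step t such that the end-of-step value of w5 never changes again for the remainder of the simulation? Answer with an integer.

t=0 Δ0: w3=0 w10=1 w7=0 w1=0 w6=1 w4=0 w2=1 w5=1 w8=1 clk=0
  Δ1: clk:0→1
  Δ2: w2:1→0
  Δ3: w10:1→0, w4:0→1
  Δ4: w4:1→0, w8:1→0
  Δ5: w8:0→1
  (5Δ to stable)
t=1 Δ0: w3=0 w10=0 w7=0 w1=0 w6=1 w4=0 w2=0 w5=1 w8=1 clk=1
  Δ1: clk:1→0
  (1Δ to stable)
t=2 Δ0: w3=0 w10=0 w7=0 w1=0 w6=1 w4=0 w2=0 w5=1 w8=1 clk=0
  Δ1: clk:0→1
  Δ2: w5:1→0
  (2Δ to stable)
t=3 Δ0: w3=0 w10=0 w7=0 w1=0 w6=1 w4=0 w2=0 w5=0 w8=1 clk=1
  Δ1: clk:1→0
  (1Δ to stable)
t=4 Δ0: w3=0 w10=0 w7=0 w1=0 w6=1 w4=0 w2=0 w5=0 w8=1 clk=0
  Δ1: clk:0→1
  (1Δ to stable)
t=5 Δ0: w3=0 w10=0 w7=0 w1=0 w6=1 w4=0 w2=0 w5=0 w8=1 clk=1
  Δ1: clk:1→0
  (1Δ to stable)
t=6 Δ0: w3=0 w10=0 w7=0 w1=0 w6=1 w4=0 w2=0 w5=0 w8=1 clk=0
  Δ1: clk:0→1
  (1Δ to stable)

2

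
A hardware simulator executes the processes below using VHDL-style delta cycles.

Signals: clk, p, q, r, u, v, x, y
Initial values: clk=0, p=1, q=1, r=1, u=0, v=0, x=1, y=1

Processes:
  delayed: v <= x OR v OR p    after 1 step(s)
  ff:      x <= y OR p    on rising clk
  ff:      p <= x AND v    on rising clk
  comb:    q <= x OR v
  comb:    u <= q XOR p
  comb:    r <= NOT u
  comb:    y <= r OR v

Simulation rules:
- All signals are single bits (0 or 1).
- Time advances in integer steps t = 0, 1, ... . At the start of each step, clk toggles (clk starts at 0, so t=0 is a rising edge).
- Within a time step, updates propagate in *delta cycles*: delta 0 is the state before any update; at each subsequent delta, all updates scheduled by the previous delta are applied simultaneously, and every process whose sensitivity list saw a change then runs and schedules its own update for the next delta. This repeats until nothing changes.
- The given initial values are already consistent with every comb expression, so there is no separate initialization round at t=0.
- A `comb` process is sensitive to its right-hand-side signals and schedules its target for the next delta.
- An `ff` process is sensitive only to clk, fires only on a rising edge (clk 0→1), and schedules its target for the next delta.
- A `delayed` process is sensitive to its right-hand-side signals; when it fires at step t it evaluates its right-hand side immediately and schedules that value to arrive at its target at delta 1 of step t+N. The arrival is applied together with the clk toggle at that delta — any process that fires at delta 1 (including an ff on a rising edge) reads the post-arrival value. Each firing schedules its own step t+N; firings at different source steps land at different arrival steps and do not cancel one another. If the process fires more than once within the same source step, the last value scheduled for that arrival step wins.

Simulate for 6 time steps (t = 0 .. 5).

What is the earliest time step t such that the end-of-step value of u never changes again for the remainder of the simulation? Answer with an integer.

2

t0.Δ0 p=1 u=0 v=0 y=1 q=1 r=1 clk=0 x=1
t0.Δ1 p=1 u=0 v=0 y=1 q=1 r=1 clk=1 x=1
t0.Δ2 p=0 u=0 v=0 y=1 q=1 r=1 clk=1 x=1
t0.Δ3 p=0 u=1 v=0 y=1 q=1 r=1 clk=1 x=1
t0.Δ4 p=0 u=1 v=0 y=1 q=1 r=0 clk=1 x=1
t0.Δ5 p=0 u=1 v=0 y=0 q=1 r=0 clk=1 x=1
t1.Δ0 p=0 u=1 v=0 y=0 q=1 r=0 clk=1 x=1
t1.Δ1 p=0 u=1 v=1 y=0 q=1 r=0 clk=0 x=1
t1.Δ2 p=0 u=1 v=1 y=1 q=1 r=0 clk=0 x=1
t2.Δ0 p=0 u=1 v=1 y=1 q=1 r=0 clk=0 x=1
t2.Δ1 p=0 u=1 v=1 y=1 q=1 r=0 clk=1 x=1
t2.Δ2 p=1 u=1 v=1 y=1 q=1 r=0 clk=1 x=1
t2.Δ3 p=1 u=0 v=1 y=1 q=1 r=0 clk=1 x=1
t2.Δ4 p=1 u=0 v=1 y=1 q=1 r=1 clk=1 x=1
t3.Δ0 p=1 u=0 v=1 y=1 q=1 r=1 clk=1 x=1
t3.Δ1 p=1 u=0 v=1 y=1 q=1 r=1 clk=0 x=1
t4.Δ0 p=1 u=0 v=1 y=1 q=1 r=1 clk=0 x=1
t4.Δ1 p=1 u=0 v=1 y=1 q=1 r=1 clk=1 x=1
t5.Δ0 p=1 u=0 v=1 y=1 q=1 r=1 clk=1 x=1
t5.Δ1 p=1 u=0 v=1 y=1 q=1 r=1 clk=0 x=1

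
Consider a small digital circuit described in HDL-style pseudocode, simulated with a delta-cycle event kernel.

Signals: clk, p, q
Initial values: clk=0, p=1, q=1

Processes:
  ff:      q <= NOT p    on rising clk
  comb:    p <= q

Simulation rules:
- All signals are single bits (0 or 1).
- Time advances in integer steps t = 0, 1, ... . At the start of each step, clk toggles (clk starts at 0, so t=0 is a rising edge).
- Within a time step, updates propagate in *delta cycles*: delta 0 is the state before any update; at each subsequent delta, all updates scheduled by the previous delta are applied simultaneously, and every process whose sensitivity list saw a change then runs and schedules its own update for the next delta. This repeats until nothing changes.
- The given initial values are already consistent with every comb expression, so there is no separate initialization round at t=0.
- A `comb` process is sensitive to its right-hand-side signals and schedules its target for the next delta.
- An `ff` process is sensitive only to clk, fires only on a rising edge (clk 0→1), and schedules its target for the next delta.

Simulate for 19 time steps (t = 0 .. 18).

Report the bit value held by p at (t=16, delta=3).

0

t0.Δ0 p=1 q=1 clk=0
t0.Δ1 p=1 q=1 clk=1
t0.Δ2 p=1 q=0 clk=1
t0.Δ3 p=0 q=0 clk=1
t1.Δ0 p=0 q=0 clk=1
t1.Δ1 p=0 q=0 clk=0
t2.Δ0 p=0 q=0 clk=0
t2.Δ1 p=0 q=0 clk=1
t2.Δ2 p=0 q=1 clk=1
t2.Δ3 p=1 q=1 clk=1
t3.Δ0 p=1 q=1 clk=1
t3.Δ1 p=1 q=1 clk=0
t4.Δ0 p=1 q=1 clk=0
t4.Δ1 p=1 q=1 clk=1
t4.Δ2 p=1 q=0 clk=1
t4.Δ3 p=0 q=0 clk=1
t5.Δ0 p=0 q=0 clk=1
t5.Δ1 p=0 q=0 clk=0
t6.Δ0 p=0 q=0 clk=0
t6.Δ1 p=0 q=0 clk=1
t6.Δ2 p=0 q=1 clk=1
t6.Δ3 p=1 q=1 clk=1
t7.Δ0 p=1 q=1 clk=1
t7.Δ1 p=1 q=1 clk=0
t8.Δ0 p=1 q=1 clk=0
t8.Δ1 p=1 q=1 clk=1
t8.Δ2 p=1 q=0 clk=1
t8.Δ3 p=0 q=0 clk=1
t9.Δ0 p=0 q=0 clk=1
t9.Δ1 p=0 q=0 clk=0
t10.Δ0 p=0 q=0 clk=0
t10.Δ1 p=0 q=0 clk=1
t10.Δ2 p=0 q=1 clk=1
t10.Δ3 p=1 q=1 clk=1
t11.Δ0 p=1 q=1 clk=1
t11.Δ1 p=1 q=1 clk=0
t12.Δ0 p=1 q=1 clk=0
t12.Δ1 p=1 q=1 clk=1
t12.Δ2 p=1 q=0 clk=1
t12.Δ3 p=0 q=0 clk=1
t13.Δ0 p=0 q=0 clk=1
t13.Δ1 p=0 q=0 clk=0
t14.Δ0 p=0 q=0 clk=0
t14.Δ1 p=0 q=0 clk=1
t14.Δ2 p=0 q=1 clk=1
t14.Δ3 p=1 q=1 clk=1
t15.Δ0 p=1 q=1 clk=1
t15.Δ1 p=1 q=1 clk=0
t16.Δ0 p=1 q=1 clk=0
t16.Δ1 p=1 q=1 clk=1
t16.Δ2 p=1 q=0 clk=1
t16.Δ3 p=0 q=0 clk=1
t17.Δ0 p=0 q=0 clk=1
t17.Δ1 p=0 q=0 clk=0
t18.Δ0 p=0 q=0 clk=0
t18.Δ1 p=0 q=0 clk=1
t18.Δ2 p=0 q=1 clk=1
t18.Δ3 p=1 q=1 clk=1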